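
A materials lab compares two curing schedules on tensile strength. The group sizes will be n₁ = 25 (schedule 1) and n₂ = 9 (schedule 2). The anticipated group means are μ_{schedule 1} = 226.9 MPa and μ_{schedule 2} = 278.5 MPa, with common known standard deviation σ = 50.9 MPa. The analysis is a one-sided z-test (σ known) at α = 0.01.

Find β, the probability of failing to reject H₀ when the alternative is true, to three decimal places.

β ≈ 0.389

Standardized effect: d = |μ_{schedule 1} − μ_{schedule 2}| / σ = |226.9 − 278.5| / 50.9 = 1.0138
Noncentrality parameter: δ = d / √(1/n₁ + 1/n₂) = 1.0138 / √(1/25 + 1/9) = 2.6079
One-sided α = 0.01 → critical value z_{0.01} = 2.326.
Power = Φ(δ − 2.326) = Φ(0.282) = 0.6108.
Type II error: β = 1 − power = 1 − 0.6108 = 0.3892.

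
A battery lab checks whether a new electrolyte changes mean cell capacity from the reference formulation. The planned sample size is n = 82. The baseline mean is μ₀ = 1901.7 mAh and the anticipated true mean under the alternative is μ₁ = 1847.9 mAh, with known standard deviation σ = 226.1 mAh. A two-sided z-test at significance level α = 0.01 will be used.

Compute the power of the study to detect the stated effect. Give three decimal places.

Standardized effect: d = |μ₁ − μ₀| / σ = |1847.9 − 1901.7| / 226.1 = 0.2379
Noncentrality parameter: δ = d·√n = 0.2379 × √82 = 2.1547
Critical value for a two-sided test at α = 0.01: z_{α/2} = 2.576.
Power = Φ(δ − 2.576) + Φ(−δ − 2.576) = Φ(-0.421) + Φ(-4.731) = 0.3368 + 0.0000 = 0.3368.

Power ≈ 0.337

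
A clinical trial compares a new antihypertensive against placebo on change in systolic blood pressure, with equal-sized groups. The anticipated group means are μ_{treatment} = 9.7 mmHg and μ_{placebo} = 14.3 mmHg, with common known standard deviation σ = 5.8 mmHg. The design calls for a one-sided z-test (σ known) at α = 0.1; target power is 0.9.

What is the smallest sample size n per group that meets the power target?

n = 21 per group

Standardized effect: d = |μ_{treatment} − μ_{placebo}| / σ = |9.7 − 14.3| / 5.8 = 0.7931
For power 0.9 need Φ(δ − z_{0.1}) = 0.9, so δ = z_{0.1} + z_{0.10} = 1.282 + 1.282 = 2.563.
δ = d·√(n/2) ⇒ n = 2(δ/d)² = 2 × (2.563 / 0.7931)² = 20.89.
Rounding up, n = 21 per group.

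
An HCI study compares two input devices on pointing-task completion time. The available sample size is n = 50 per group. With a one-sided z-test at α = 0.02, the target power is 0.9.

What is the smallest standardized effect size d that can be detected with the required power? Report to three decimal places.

Need Φ(δ − 2.054) = 0.9, so δ = 2.054 + 1.282 = 3.335.
δ = d·√(n/2) ⇒ d = δ/√(n/2) = 3.335/√(50/2) = 0.6671.

d ≈ 0.667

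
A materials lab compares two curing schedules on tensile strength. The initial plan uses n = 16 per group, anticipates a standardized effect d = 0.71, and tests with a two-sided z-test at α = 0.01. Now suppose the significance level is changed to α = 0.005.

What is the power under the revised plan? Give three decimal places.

δ = d·√(n/2) = 0.71 × √(16/2) = 2.0082 (unchanged). New critical value: z_{0.0025} = 2.807.
Revised power = Φ(δ − 2.807) + Φ(−δ − 2.807) = Φ(-0.799) + Φ(-4.815) = 0.2122 + 0.0000 = 0.2122.

Power ≈ 0.212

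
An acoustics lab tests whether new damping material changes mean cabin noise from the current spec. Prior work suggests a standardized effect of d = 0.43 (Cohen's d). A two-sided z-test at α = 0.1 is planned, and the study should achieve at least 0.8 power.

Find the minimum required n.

n = 34

For power 0.8 need Φ(δ − z_{0.05}) = 0.8, so δ = z_{0.05} + z_{0.20} = 1.645 + 0.842 = 2.486.
(For δ > 0 the lower-tail rejection region contributes negligibly to power, so the one-term inversion is standard.)
δ = d·√n ⇒ n = (δ/d)² = (2.486 / 0.43)² = 33.44.
Round up to the next whole unit.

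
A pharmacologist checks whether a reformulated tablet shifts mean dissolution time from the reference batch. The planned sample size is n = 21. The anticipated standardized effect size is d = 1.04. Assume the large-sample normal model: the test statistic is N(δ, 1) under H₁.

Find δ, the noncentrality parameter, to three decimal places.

The noncentrality parameter scales effect size by the design's sample-size factor: δ = d·√n = 1.04 × √21 = 4.7659

δ ≈ 4.766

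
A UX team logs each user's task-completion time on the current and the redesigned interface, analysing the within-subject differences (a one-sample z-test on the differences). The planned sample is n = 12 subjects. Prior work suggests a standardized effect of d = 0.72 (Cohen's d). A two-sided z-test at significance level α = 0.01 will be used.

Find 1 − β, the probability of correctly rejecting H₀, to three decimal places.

Power ≈ 0.467

Noncentrality parameter: δ = d·√n = 0.72 × √12 = 2.4942
Two-sided α = 0.01 → critical value z_{0.005} = 2.576.
Power = Φ(δ − 2.576) + Φ(−δ − 2.576) = Φ(-0.082) + Φ(-5.070) = 0.4675 + 0.0000 = 0.4675.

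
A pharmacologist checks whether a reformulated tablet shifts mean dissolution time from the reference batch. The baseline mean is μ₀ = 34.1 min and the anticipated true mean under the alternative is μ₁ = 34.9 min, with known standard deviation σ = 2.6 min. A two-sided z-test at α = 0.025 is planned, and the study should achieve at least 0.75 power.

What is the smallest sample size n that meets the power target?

Standardized effect: d = |μ₁ − μ₀| / σ = |34.9 − 34.1| / 2.6 = 0.3077
Set Φ(δ − 2.241) = 0.75; then δ − 2.241 = Φ⁻¹(0.75) = 0.674, giving δ = 2.916.
(The Φ(−δ − z_{α/2}) term is vanishingly small for δ > 0 and is dropped in the standard sample-size formula.)
δ = d·√n ⇒ n = (δ/d)² = (2.916 / 0.3077)² = 89.81.
Round up to the next whole unit.

n = 90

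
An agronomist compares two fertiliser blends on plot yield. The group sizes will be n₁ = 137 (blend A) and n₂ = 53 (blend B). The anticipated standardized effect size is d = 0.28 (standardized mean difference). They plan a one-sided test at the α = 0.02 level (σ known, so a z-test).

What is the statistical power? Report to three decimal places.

Power ≈ 0.373

Noncentrality parameter: δ = d / √(1/n₁ + 1/n₂) = 0.28 / √(1/137 + 1/53) = 1.7309
One-sided α = 0.02 → critical value z_{0.02} = 2.054.
Power = P(Z > 2.054 − δ) = Φ(-0.323) = 0.3734.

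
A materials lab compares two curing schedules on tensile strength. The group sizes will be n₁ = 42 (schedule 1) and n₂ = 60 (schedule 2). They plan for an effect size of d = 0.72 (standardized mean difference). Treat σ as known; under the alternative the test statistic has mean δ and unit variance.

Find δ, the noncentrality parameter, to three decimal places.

δ = d / √(1/n₁ + 1/n₂) = 0.72 / √(1/42 + 1/60) = 3.5788

δ ≈ 3.579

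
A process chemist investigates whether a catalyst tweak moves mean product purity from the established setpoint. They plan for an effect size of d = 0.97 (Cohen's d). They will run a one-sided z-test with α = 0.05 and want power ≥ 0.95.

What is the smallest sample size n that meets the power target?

Set Φ(δ − 1.645) = 0.95; then δ − 1.645 = Φ⁻¹(0.95) = 1.645, giving δ = 3.290.
δ = d·√n ⇒ n = (δ/d)² = (3.290 / 0.97)² = 11.50.
Rounding up, n = 12.

n = 12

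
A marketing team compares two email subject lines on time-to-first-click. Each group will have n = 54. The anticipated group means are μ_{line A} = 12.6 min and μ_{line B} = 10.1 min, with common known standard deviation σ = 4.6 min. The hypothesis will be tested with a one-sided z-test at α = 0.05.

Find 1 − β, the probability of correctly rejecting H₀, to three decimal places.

Power ≈ 0.881

Standardized effect: d = |μ_{line A} − μ_{line B}| / σ = |12.6 − 10.1| / 4.6 = 0.5435
Noncentrality parameter: δ = d·√(n/2) = 0.5435 × √(54/2) = 2.8240
Critical value for a one-sided test at α = 0.05: z_α = 1.645.
Power = Φ(δ − 1.645) = Φ(1.179) = 0.8808.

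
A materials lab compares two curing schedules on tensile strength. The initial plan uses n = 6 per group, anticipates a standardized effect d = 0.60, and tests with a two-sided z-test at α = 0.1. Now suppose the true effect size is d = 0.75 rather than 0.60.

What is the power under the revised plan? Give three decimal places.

With d = 0.75: δ = d·√(n/2) = 0.75 × √(6/2) = 1.2990. Critical value z_{0.05} = 1.645.
Revised power = Φ(δ − 1.645) + Φ(−δ − 1.645) = Φ(-0.346) + Φ(-2.944) = 0.3647 + 0.0016 = 0.3664.

Power ≈ 0.366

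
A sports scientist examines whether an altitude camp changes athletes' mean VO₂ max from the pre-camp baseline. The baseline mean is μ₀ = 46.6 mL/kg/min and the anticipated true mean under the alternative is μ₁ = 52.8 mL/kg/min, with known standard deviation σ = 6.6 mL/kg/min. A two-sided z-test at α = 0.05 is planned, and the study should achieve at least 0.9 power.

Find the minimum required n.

Standardized effect: d = |μ₁ − μ₀| / σ = |52.8 − 46.6| / 6.6 = 0.9394
For power 0.9 need Φ(δ − z_{0.025}) = 0.9, so δ = z_{0.025} + z_{0.10} = 1.960 + 1.282 = 3.242.
(Ignoring the negligible lower-tail rejection probability gives the usual closed-form inversion.)
δ = d·√n ⇒ n = (δ/d)² = (3.242 / 0.9394)² = 11.91.
Round up to the next whole unit.

n = 12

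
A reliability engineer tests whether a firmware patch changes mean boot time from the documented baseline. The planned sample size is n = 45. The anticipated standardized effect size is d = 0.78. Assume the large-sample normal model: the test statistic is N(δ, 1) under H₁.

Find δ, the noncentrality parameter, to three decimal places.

δ = d·√n = 0.78 × √45 = 5.2324

δ ≈ 5.232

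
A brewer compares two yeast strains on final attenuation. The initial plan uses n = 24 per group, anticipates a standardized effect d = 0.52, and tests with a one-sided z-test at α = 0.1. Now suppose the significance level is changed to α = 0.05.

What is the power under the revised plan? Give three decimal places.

δ = d·√(n/2) = 0.52 × √(24/2) = 1.8013 (unchanged). New critical value: z_{0.05} = 1.645.
Revised power = P(Z > 1.645 − δ) = Φ(0.156) = 0.5622.

Power ≈ 0.562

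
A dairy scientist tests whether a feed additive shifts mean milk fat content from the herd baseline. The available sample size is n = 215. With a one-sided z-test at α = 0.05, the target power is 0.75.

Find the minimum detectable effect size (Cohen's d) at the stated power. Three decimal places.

d ≈ 0.158

Need Φ(δ − 1.645) = 0.75, so δ = 1.645 + 0.674 = 2.319.
δ = d·√n ⇒ d = δ/√n = 2.319/√215 = 0.1582.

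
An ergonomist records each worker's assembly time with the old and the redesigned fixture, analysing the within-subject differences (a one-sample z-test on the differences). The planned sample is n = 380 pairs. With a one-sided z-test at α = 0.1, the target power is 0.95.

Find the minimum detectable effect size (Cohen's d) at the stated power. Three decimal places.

d ≈ 0.150

Need Φ(δ − 1.282) = 0.95, so δ = 1.282 + 1.645 = 2.926.
δ = d·√n ⇒ d = δ/√n = 2.926/√380 = 0.1501.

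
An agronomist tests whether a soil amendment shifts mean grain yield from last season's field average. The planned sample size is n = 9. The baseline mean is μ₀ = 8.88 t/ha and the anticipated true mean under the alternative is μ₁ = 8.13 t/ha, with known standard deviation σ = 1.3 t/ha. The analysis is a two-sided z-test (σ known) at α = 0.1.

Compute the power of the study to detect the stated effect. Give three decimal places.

Standardized effect: d = |μ₁ − μ₀| / σ = |8.13 − 8.88| / 1.3 = 0.5769
Noncentrality parameter: δ = d·√n = 0.5769 × √9 = 1.7308
Critical value for a two-sided test at α = 0.1: z_{α/2} = 1.645.
Power = Φ(δ − 1.645) + Φ(−δ − 1.645) = Φ(0.086) + Φ(-3.376) = 0.5342 + 0.0004 = 0.5346.

Power ≈ 0.535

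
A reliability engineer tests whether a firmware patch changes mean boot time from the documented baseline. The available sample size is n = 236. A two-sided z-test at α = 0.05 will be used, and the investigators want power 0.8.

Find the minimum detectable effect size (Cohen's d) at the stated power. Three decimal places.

d ≈ 0.182

Need Φ(δ − 1.960) = 0.8, so δ = 1.960 + 0.842 = 2.802.
(The second rejection-region term Φ(−δ − z_{α/2}) is negligible and dropped.)
δ = d·√n ⇒ d = δ/√n = 2.802/√236 = 0.1824.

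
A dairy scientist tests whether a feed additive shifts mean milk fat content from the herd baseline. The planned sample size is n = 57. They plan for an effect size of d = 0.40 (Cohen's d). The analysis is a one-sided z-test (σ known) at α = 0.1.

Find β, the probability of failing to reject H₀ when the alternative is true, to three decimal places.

Noncentrality parameter: δ = d·√n = 0.40 × √57 = 3.0199
One-sided α = 0.1 → critical value z_{0.1} = 1.282.
Power = P(Z > 1.282 − δ) = Φ(1.738) = 0.9589.
Type II error: β = 1 − power = 1 − 0.9589 = 0.0411.

β ≈ 0.041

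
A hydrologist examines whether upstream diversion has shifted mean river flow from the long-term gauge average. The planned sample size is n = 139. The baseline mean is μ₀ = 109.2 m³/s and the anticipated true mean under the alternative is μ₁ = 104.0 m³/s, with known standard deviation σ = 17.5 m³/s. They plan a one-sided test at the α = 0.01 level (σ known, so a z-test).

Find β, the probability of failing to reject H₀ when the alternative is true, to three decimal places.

Standardized effect: d = |μ₁ − μ₀| / σ = |104.0 − 109.2| / 17.5 = 0.2971
Noncentrality parameter: δ = d·√n = 0.2971 × √139 = 3.5033
Critical value for a one-sided test at α = 0.01: z_α = 2.326.
Power = P(Z > 2.326 − δ) = Φ(1.177) = 0.8804.
Type II error: β = 1 − power = 1 − 0.8804 = 0.1196.

β ≈ 0.120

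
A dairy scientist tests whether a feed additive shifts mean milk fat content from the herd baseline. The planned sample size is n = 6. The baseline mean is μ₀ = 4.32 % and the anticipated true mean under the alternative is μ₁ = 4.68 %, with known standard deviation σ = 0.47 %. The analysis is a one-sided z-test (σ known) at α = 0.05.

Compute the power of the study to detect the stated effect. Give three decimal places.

Standardized effect: d = |μ₁ − μ₀| / σ = |4.68 − 4.32| / 0.47 = 0.7660
Noncentrality parameter: δ = d·√n = 0.7660 × √6 = 1.8762
Critical value for a one-sided test at α = 0.05: z_α = 1.645.
Power = Φ(δ − 1.645) = Φ(0.231) = 0.5915.

Power ≈ 0.591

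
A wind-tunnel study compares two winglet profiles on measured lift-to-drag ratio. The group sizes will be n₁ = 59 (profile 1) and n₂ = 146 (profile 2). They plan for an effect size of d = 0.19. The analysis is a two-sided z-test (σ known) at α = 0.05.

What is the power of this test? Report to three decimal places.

Power ≈ 0.234

Noncentrality parameter: λ = d / √(1/n₁ + 1/n₂) = 0.19 / √(1/59 + 1/146) = 1.2316
Two-sided α = 0.05 → critical value z_{0.025} = 1.960.
Power = Φ(λ − 1.960) + Φ(−λ − 1.960) = Φ(-0.728) + Φ(-3.192) = 0.2332 + 0.0007 = 0.2339.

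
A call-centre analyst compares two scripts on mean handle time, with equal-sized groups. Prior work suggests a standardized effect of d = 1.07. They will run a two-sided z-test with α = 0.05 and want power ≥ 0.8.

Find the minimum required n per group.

For power 0.8 need Φ(δ − z_{0.025}) = 0.8, so δ = z_{0.025} + z_{0.20} = 1.960 + 0.842 = 2.802.
(For δ > 0 the lower-tail rejection region contributes negligibly to power, so the one-term inversion is standard.)
δ = d·√(n/2) ⇒ n = 2(δ/d)² = 2 × (2.802 / 1.07)² = 13.71.
Rounding up, n = 14 per group.

n = 14 per group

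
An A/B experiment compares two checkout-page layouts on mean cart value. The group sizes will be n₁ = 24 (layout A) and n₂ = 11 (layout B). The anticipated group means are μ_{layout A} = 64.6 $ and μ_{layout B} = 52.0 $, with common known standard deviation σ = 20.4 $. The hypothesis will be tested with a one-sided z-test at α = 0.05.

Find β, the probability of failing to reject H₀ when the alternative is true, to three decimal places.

β ≈ 0.479

Standardized effect: d = |μ_{layout A} − μ_{layout B}| / σ = |64.6 − 52.0| / 20.4 = 0.6176
Noncentrality parameter: δ = d / √(1/n₁ + 1/n₂) = 0.6176 / √(1/24 + 1/11) = 1.6963
Critical value for a one-sided test at α = 0.05: z_α = 1.645.
Power = Φ(δ − 1.645) = Φ(0.051) = 0.5205.
Type II error: β = 1 − power = 1 − 0.5205 = 0.4795.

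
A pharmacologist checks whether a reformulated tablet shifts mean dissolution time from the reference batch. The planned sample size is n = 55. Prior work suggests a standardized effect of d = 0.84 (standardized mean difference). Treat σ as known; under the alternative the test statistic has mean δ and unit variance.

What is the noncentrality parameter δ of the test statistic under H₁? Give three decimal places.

The noncentrality parameter scales effect size by the design's sample-size factor: δ = d·√n = 0.84 × √55 = 6.2296

δ ≈ 6.230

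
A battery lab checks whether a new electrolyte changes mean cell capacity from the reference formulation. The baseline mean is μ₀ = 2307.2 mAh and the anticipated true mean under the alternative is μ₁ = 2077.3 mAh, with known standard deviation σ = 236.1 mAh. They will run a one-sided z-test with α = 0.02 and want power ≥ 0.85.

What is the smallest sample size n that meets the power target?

Standardized effect: d = |μ₁ − μ₀| / σ = |2077.3 − 2307.2| / 236.1 = 0.9737
For power 0.85 need Φ(δ − z_{0.02}) = 0.85, so δ = z_{0.02} + z_{0.15} = 2.054 + 1.036 = 3.090.
δ = d·√n ⇒ n = (δ/d)² = (3.090 / 0.9737)² = 10.07.
Round up to the next whole unit.

n = 11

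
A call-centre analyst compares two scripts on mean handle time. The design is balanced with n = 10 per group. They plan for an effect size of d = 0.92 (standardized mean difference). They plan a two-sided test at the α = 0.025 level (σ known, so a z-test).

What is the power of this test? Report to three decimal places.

Power ≈ 0.427

Noncentrality parameter: δ = d·√(n/2) = 0.92 × √(10/2) = 2.0572
Two-sided α = 0.025 → critical value z_{0.0125} = 2.241.
Power = Φ(δ − 2.241) + Φ(−δ − 2.241) = Φ(-0.184) + Φ(-4.299) = 0.4269 + 0.0000 = 0.4269.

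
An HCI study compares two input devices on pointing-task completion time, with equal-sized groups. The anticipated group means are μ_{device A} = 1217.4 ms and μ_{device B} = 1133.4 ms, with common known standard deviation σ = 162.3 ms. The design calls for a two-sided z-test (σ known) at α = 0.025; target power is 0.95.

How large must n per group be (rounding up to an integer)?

n = 113 per group

Standardized effect: d = |μ_{device A} − μ_{device B}| / σ = |1217.4 − 1133.4| / 162.3 = 0.5176
For power 0.95 need Φ(δ − z_{0.0125}) = 0.95, so δ = z_{0.0125} + z_{0.05} = 2.241 + 1.645 = 3.886.
(The Φ(−δ − z_{α/2}) term is vanishingly small for δ > 0 and is dropped in the standard sample-size formula.)
δ = d·√(n/2) ⇒ n = 2(δ/d)² = 2 × (3.886 / 0.5176)² = 112.76.
Rounding up, n = 113 per group.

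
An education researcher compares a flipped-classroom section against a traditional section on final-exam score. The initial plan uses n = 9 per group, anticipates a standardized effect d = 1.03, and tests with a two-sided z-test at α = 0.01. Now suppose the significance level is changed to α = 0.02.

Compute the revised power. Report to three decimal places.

Power ≈ 0.444

δ = d·√(n/2) = 1.03 × √(9/2) = 2.1850 (unchanged). New critical value: z_{0.01} = 2.326.
Revised power = Φ(δ − 2.326) + Φ(−δ − 2.326) = Φ(-0.141) + Φ(-4.511) = 0.4438 + 0.0000 = 0.4438.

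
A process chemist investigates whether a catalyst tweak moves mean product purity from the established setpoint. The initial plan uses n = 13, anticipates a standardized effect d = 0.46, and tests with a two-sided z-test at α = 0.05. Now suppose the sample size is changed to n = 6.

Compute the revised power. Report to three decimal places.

Power ≈ 0.203

With n = 6: δ = d·√n = 0.46 × √6 = 1.1268. Critical value z_{0.025} = 1.960.
Revised power = Φ(δ − 1.960) + Φ(−δ − 1.960) = Φ(-0.833) + Φ(-3.087) = 0.2024 + 0.0010 = 0.2034.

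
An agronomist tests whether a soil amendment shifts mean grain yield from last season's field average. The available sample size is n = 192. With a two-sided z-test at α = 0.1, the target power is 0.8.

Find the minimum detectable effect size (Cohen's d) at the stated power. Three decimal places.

d ≈ 0.179

Need Φ(δ − 1.645) = 0.8, so δ = 1.645 + 0.842 = 2.486.
(The second rejection-region term Φ(−δ − z_{α/2}) is negligible and dropped.)
δ = d·√n ⇒ d = δ/√n = 2.486/√192 = 0.1794.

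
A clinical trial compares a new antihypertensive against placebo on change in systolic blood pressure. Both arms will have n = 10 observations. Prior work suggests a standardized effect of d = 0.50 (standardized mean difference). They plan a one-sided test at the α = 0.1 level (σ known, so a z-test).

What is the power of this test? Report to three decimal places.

Noncentrality parameter: δ = d·√(n/2) = 0.50 × √(10/2) = 1.1180
Critical value for a one-sided test at α = 0.1: z_α = 1.282.
Power = P(Z > 1.282 − δ) = Φ(-0.164) = 0.4351.

Power ≈ 0.435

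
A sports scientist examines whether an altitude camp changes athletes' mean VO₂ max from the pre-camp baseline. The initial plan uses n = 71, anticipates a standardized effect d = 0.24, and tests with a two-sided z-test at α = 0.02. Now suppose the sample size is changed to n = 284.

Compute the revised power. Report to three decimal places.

Power ≈ 0.957

With n = 284: δ = d·√n = 0.24 × √284 = 4.0446. Critical value z_{0.01} = 2.326.
Revised power = Φ(δ − 2.326) + Φ(−δ − 2.326) = Φ(1.718) + Φ(-6.371) = 0.9571 + 0.0000 = 0.9571.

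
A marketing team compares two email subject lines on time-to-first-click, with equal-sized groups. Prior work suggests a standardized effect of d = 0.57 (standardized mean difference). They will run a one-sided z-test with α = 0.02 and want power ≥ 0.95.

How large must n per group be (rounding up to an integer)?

Set Φ(δ − 2.054) = 0.95; then δ − 2.054 = Φ⁻¹(0.95) = 1.645, giving δ = 3.699.
δ = d·√(n/2) ⇒ n = 2(δ/d)² = 2 × (3.699 / 0.57)² = 84.21.
Round up to the next whole unit.

n = 85 per group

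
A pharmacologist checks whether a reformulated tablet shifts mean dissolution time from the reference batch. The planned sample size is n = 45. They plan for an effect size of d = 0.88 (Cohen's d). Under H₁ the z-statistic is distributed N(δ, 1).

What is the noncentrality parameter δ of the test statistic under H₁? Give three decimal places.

δ ≈ 5.903

δ = d·√n = 0.88 × √45 = 5.9032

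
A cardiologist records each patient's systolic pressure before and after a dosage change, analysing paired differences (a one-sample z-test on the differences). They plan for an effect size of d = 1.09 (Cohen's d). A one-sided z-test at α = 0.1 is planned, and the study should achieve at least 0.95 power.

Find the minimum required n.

For power 0.95 need Φ(δ − z_{0.1}) = 0.95, so δ = z_{0.1} + z_{0.05} = 1.282 + 1.645 = 2.926.
δ = d·√n ⇒ n = (δ/d)² = (2.926 / 1.09)² = 7.21.
Rounding up, n = 8.

n = 8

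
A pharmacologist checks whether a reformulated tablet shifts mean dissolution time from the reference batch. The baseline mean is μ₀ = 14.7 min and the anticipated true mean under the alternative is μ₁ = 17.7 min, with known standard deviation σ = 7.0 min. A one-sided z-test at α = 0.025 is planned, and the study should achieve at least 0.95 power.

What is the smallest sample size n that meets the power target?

Standardized effect: d = |μ₁ − μ₀| / σ = |17.7 − 14.7| / 7.0 = 0.4286
For power 0.95 need Φ(δ − z_{0.025}) = 0.95, so δ = z_{0.025} + z_{0.05} = 1.960 + 1.645 = 3.605.
δ = d·√n ⇒ n = (δ/d)² = (3.605 / 0.4286)² = 70.75.
Round up to the next whole unit.

n = 71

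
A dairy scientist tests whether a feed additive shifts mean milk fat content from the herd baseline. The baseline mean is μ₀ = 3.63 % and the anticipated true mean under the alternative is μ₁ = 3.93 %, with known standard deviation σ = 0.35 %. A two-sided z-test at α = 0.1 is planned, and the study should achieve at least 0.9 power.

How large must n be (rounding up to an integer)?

n = 12

Standardized effect: d = |μ₁ − μ₀| / σ = |3.93 − 3.63| / 0.35 = 0.8571
For power 0.9 need Φ(δ − z_{0.05}) = 0.9, so δ = z_{0.05} + z_{0.10} = 1.645 + 1.282 = 2.926.
(For δ > 0 the lower-tail rejection region contributes negligibly to power, so the one-term inversion is standard.)
δ = d·√n ⇒ n = (δ/d)² = (2.926 / 0.8571)² = 11.66.
Round up to the next whole unit.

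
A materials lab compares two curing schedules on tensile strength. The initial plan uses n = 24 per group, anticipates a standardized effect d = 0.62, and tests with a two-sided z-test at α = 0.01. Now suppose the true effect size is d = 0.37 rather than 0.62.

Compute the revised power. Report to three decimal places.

With d = 0.37: δ = d·√(n/2) = 0.37 × √(24/2) = 1.2817. Critical value z_{0.005} = 2.576.
Revised power = Φ(δ − 2.576) + Φ(−δ − 2.576) = Φ(-1.294) + Φ(-3.858) = 0.0978 + 0.0001 = 0.0979.

Power ≈ 0.098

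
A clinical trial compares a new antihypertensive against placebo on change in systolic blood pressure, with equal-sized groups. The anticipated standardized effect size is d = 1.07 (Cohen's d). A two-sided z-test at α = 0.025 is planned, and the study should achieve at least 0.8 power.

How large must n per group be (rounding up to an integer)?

n = 17 per group

For power 0.8 need Φ(δ − z_{0.0125}) = 0.8, so δ = z_{0.0125} + z_{0.20} = 2.241 + 0.842 = 3.083.
(The Φ(−δ − z_{α/2}) term is vanishingly small for δ > 0 and is dropped in the standard sample-size formula.)
δ = d·√(n/2) ⇒ n = 2(δ/d)² = 2 × (3.083 / 1.07)² = 16.60.
Rounding up, n = 17 per group.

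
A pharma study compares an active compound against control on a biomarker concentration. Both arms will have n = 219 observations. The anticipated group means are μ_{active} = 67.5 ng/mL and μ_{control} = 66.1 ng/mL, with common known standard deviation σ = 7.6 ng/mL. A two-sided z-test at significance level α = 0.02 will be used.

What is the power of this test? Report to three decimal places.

Power ≈ 0.345

Standardized effect: d = |μ_{active} − μ_{control}| / σ = |67.5 − 66.1| / 7.6 = 0.1842
Noncentrality parameter: δ = d·√(n/2) = 0.1842 × √(219/2) = 1.9276
Critical value for a two-sided test at α = 0.02: z_{α/2} = 2.326.
Power = Φ(δ − 2.326) + Φ(−δ − 2.326) = Φ(-0.399) + Φ(-4.254) = 0.3450 + 0.0000 = 0.3451.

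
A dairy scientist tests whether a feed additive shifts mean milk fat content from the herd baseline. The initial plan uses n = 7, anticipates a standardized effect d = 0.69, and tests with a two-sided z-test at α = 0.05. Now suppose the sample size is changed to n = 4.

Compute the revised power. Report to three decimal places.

Power ≈ 0.281

With n = 4: δ = d·√n = 0.69 × √4 = 1.3800. Critical value z_{0.025} = 1.960.
Revised power = Φ(δ − 1.960) + Φ(−δ − 1.960) = Φ(-0.580) + Φ(-3.340) = 0.2810 + 0.0004 = 0.2814.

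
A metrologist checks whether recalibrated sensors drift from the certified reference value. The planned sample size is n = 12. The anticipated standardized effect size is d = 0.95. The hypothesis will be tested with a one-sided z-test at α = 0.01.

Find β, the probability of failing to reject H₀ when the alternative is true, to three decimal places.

β ≈ 0.167

Noncentrality parameter: δ = d·√n = 0.95 × √12 = 3.2909
Critical value for a one-sided test at α = 0.01: z_α = 2.326.
Power = Φ(δ − 2.326) = Φ(0.965) = 0.8326.
Type II error: β = 1 − power = 1 − 0.8326 = 0.1674.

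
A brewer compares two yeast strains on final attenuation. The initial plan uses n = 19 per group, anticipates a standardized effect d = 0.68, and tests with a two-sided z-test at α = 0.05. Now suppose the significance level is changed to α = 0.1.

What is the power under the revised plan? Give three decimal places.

Power ≈ 0.674

δ = d·√(n/2) = 0.68 × √(19/2) = 2.0959 (unchanged). New critical value: z_{0.05} = 1.645.
Revised power = Φ(δ − 1.645) + Φ(−δ − 1.645) = Φ(0.451) + Φ(-3.741) = 0.6740 + 0.0001 = 0.6741.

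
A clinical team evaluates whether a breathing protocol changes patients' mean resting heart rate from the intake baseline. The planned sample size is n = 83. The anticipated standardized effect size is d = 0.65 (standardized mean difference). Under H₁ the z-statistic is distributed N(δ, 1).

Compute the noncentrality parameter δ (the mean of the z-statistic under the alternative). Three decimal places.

The noncentrality parameter scales effect size by the design's sample-size factor: δ = d·√n = 0.65 × √83 = 5.9218

δ ≈ 5.922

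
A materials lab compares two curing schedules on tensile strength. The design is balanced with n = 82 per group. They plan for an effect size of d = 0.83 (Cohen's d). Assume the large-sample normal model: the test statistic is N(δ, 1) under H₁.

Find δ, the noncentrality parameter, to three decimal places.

δ = d·√(n/2) = 0.83 × √(82/2) = 5.3146

δ ≈ 5.315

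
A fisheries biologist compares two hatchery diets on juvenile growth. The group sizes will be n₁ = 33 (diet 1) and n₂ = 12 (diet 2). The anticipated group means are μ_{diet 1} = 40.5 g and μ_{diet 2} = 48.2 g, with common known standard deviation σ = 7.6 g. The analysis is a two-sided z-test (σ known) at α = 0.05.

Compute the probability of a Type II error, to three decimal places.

β ≈ 0.148

Standardized effect: d = |μ_{diet 1} − μ_{diet 2}| / σ = |40.5 − 48.2| / 7.6 = 1.0132
Noncentrality parameter: δ = d / √(1/n₁ + 1/n₂) = 1.0132 / √(1/33 + 1/12) = 3.0055
Two-sided α = 0.05 → critical value z_{0.025} = 1.960.
Power = Φ(δ − 1.960) + Φ(−δ − 1.960) = Φ(1.046) + Φ(-4.965) = 0.8521 + 0.0000 = 0.8521.
Type II error: β = 1 − power = 1 − 0.8521 = 0.1479.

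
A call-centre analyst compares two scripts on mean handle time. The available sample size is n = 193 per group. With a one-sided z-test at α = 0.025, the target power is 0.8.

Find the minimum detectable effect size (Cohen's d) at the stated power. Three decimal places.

Required noncentrality: δ = z_{0.025} + z_{0.20} = 1.960 + 0.842 = 2.802.
δ = d·√(n/2) ⇒ d = δ/√(n/2) = 2.802/√(193/2) = 0.2852.

d ≈ 0.285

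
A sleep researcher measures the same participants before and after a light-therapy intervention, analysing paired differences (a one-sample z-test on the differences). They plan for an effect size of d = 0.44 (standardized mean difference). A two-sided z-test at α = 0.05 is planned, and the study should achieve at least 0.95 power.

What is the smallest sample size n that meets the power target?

For power 0.95 need Φ(δ − z_{0.025}) = 0.95, so δ = z_{0.025} + z_{0.05} = 1.960 + 1.645 = 3.605.
(For δ > 0 the lower-tail rejection region contributes negligibly to power, so the one-term inversion is standard.)
δ = d·√n ⇒ n = (δ/d)² = (3.605 / 0.44)² = 67.12.
Round up to the next whole unit.

n = 68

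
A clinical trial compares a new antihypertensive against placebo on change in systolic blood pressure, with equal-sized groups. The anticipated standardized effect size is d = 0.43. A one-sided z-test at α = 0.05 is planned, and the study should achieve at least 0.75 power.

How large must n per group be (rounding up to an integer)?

Set Φ(δ − 1.645) = 0.75; then δ − 1.645 = Φ⁻¹(0.75) = 0.674, giving δ = 2.319.
δ = d·√(n/2) ⇒ n = 2(δ/d)² = 2 × (2.319 / 0.43)² = 58.19.
Round up to the next whole unit.

n = 59 per group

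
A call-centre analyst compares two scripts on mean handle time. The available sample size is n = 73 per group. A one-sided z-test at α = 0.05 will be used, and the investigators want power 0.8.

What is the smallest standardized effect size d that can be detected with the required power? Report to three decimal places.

Need Φ(δ − 1.645) = 0.8, so δ = 1.645 + 0.842 = 2.486.
δ = d·√(n/2) ⇒ d = δ/√(n/2) = 2.486/√(73/2) = 0.4116.

d ≈ 0.412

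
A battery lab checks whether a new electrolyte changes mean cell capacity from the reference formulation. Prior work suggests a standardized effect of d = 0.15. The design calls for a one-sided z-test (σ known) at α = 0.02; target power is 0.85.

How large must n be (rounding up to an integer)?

n = 425

Set Φ(δ − 2.054) = 0.85; then δ − 2.054 = Φ⁻¹(0.85) = 1.036, giving δ = 3.090.
δ = d·√n ⇒ n = (δ/d)² = (3.090 / 0.15)² = 424.41.
Rounding up, n = 425.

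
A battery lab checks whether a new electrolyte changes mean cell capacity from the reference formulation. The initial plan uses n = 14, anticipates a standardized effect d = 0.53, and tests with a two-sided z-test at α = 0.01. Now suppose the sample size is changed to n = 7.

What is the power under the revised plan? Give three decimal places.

Power ≈ 0.120

With n = 7: δ = d·√n = 0.53 × √7 = 1.4022. Critical value z_{0.005} = 2.576.
Revised power = Φ(δ − 2.576) + Φ(−δ − 2.576) = Φ(-1.174) + Φ(-3.978) = 0.1203 + 0.0000 = 0.1203.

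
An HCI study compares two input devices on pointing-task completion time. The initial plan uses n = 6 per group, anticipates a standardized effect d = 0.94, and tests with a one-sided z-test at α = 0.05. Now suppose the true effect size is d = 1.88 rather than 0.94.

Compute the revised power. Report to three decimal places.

With d = 1.88: δ = d·√(n/2) = 1.88 × √(6/2) = 3.2563. Critical value z_{0.05} = 1.645.
Revised power = P(Z > 1.645 − δ) = Φ(1.611) = 0.9465.

Power ≈ 0.946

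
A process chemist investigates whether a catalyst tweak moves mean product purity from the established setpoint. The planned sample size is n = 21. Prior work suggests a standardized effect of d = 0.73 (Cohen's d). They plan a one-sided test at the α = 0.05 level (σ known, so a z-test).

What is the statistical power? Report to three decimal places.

Noncentrality parameter: δ = d·√n = 0.73 × √21 = 3.3453
One-sided α = 0.05 → critical value z_{0.05} = 1.645.
Power = Φ(δ − 1.645) = Φ(1.700) = 0.9555.

Power ≈ 0.955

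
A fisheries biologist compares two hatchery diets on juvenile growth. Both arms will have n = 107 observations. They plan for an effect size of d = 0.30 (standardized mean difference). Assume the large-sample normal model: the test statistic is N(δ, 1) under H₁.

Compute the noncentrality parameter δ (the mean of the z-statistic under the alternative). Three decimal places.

δ ≈ 2.194

The noncentrality parameter scales effect size by the design's sample-size factor: δ = d·√(n/2) = 0.30 × √(107/2) = 2.1943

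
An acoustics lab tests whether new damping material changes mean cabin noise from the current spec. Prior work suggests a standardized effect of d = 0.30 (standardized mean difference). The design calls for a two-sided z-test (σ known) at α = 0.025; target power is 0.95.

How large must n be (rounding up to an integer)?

Set Φ(δ − 2.241) = 0.95; then δ − 2.241 = Φ⁻¹(0.95) = 1.645, giving δ = 3.886.
(The Φ(−δ − z_{α/2}) term is vanishingly small for δ > 0 and is dropped in the standard sample-size formula.)
δ = d·√n ⇒ n = (δ/d)² = (3.886 / 0.30)² = 167.81.
Rounding up, n = 168.

n = 168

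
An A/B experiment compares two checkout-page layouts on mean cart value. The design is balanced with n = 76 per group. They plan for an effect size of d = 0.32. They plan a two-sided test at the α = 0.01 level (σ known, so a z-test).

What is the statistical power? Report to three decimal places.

Power ≈ 0.273

Noncentrality parameter: δ = d·√(n/2) = 0.32 × √(76/2) = 1.9726
Two-sided α = 0.01 → critical value z_{0.005} = 2.576.
Power = Φ(δ − 2.576) + Φ(−δ − 2.576) = Φ(-0.603) + Φ(-4.548) = 0.2732 + 0.0000 = 0.2732.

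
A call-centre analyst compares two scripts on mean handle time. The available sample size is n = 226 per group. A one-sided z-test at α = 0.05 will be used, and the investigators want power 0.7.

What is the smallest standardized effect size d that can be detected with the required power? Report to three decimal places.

d ≈ 0.204

Need Φ(δ − 1.645) = 0.7, so δ = 1.645 + 0.524 = 2.169.
δ = d·√(n/2) ⇒ d = δ/√(n/2) = 2.169/√(226/2) = 0.2041.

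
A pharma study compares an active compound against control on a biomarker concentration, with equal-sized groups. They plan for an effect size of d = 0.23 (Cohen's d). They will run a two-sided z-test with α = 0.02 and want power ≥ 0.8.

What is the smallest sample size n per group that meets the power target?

For power 0.8 need Φ(δ − z_{0.01}) = 0.8, so δ = z_{0.01} + z_{0.20} = 2.326 + 0.842 = 3.168.
(The Φ(−δ − z_{α/2}) term is vanishingly small for δ > 0 and is dropped in the standard sample-size formula.)
δ = d·√(n/2) ⇒ n = 2(δ/d)² = 2 × (3.168 / 0.23)² = 379.43.
Round up to the next whole unit.

n = 380 per group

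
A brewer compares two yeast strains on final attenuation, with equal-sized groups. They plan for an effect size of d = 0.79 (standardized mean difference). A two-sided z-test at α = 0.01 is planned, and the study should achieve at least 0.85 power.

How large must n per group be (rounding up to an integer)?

Set Φ(δ − 2.576) = 0.85; then δ − 2.576 = Φ⁻¹(0.85) = 1.036, giving δ = 3.612.
(The Φ(−δ − z_{α/2}) term is vanishingly small for δ > 0 and is dropped in the standard sample-size formula.)
δ = d·√(n/2) ⇒ n = 2(δ/d)² = 2 × (3.612 / 0.79)² = 41.82.
Rounding up, n = 42 per group.

n = 42 per group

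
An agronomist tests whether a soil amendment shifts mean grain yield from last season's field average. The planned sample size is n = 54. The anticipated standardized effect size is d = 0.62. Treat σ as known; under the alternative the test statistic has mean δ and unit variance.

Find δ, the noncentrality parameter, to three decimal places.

δ ≈ 4.556

δ = d·√n = 0.62 × √54 = 4.5561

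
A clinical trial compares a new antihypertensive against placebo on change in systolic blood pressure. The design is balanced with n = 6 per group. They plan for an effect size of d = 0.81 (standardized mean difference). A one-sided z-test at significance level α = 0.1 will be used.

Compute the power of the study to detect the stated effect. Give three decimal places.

Power ≈ 0.548

Noncentrality parameter: δ = d·√(n/2) = 0.81 × √(6/2) = 1.4030
One-sided α = 0.1 → critical value z_{0.1} = 1.282.
Power = Φ(δ − 1.282) = Φ(0.121) = 0.5483.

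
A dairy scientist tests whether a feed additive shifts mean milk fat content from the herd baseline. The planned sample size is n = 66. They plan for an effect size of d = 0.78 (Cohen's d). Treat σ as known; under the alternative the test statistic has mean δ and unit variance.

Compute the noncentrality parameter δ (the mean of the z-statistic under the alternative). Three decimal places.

The noncentrality parameter scales effect size by the design's sample-size factor: δ = d·√n = 0.78 × √66 = 6.3367

δ ≈ 6.337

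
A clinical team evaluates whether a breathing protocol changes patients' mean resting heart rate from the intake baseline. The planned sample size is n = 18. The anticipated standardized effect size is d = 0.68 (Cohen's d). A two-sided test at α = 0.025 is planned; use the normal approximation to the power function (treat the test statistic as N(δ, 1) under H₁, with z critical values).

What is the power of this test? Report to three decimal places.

Power ≈ 0.740

Noncentrality parameter: λ = d·√n = 0.68 × √18 = 2.8850
Two-sided α = 0.025 → critical value z_{0.0125} = 2.241.
Power = Φ(λ − 2.241) + Φ(−λ − 2.241) = Φ(0.644) + Φ(-5.126) = 0.7401 + 0.0000 = 0.7401.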